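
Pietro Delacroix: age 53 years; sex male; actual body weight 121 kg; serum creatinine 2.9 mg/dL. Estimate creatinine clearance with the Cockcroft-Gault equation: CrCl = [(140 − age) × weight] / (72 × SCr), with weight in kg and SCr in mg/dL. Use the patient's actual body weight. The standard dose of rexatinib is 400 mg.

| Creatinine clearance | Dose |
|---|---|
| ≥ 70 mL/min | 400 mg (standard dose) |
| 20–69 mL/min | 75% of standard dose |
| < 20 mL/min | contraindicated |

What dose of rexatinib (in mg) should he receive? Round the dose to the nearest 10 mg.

300 mg

CrCl = (140 − 53) × 121 / (72 × 2.9) = 10527.0 / 208.80 ≈ 50.4 mL/min
CrCl ≈ 50 mL/min → bracket 20–69 mL/min.
75% of 400 mg = 300 mg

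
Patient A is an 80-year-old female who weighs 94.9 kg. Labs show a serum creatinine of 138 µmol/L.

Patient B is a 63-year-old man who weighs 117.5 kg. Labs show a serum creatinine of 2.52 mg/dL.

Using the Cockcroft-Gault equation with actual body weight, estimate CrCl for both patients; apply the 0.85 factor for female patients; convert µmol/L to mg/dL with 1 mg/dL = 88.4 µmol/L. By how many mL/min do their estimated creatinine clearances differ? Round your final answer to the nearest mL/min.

Patient A: SCr = 138 / 88.4 = 1.561 mg/dL
Patient A: CrCl = (140 − 80) × 94.9 / (72 × 1.561) × 0.85 = 5694.0 / 112.39 × 0.85 ≈ 43.1 mL/min
Patient B: CrCl = (140 − 63) × 117.5 / (72 × 2.52) = 9047.5 / 181.44 ≈ 49.9 mL/min
|43.1 − 49.9| = 6.8 mL/min

7 mL/min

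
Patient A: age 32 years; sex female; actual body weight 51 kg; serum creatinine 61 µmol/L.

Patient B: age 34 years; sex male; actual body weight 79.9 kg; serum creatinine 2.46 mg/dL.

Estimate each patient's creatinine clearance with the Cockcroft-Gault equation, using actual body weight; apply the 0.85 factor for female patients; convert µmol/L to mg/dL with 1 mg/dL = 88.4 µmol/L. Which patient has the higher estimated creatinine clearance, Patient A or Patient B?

Patient A

Patient A: SCr = 61 / 88.4 = 0.69 mg/dL
Patient A: CrCl = (140 − 32) × 51 / (72 × 0.69) × 0.85 = 5508.0 / 49.68 × 0.85 ≈ 94.2 mL/min
Patient B: CrCl = (140 − 34) × 79.9 / (72 × 2.46) = 8469.4 / 177.12 ≈ 47.8 mL/min
94.2 vs 47.8 mL/min → Patient A is higher.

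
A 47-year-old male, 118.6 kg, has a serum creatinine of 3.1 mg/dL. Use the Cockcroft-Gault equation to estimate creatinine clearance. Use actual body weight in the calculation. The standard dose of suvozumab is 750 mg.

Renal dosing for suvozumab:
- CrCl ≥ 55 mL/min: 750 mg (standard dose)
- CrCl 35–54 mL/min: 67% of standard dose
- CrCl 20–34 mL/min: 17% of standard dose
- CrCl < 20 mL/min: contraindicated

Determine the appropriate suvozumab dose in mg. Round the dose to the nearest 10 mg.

500 mg

CrCl = (140 − 47) × 118.6 / (72 × 3.1) = 11029.8 / 223.20 ≈ 49.4 mL/min
CrCl ≈ 49 mL/min → bracket 35–54 mL/min.
67% of 750 mg = 502.5 mg → 500 mg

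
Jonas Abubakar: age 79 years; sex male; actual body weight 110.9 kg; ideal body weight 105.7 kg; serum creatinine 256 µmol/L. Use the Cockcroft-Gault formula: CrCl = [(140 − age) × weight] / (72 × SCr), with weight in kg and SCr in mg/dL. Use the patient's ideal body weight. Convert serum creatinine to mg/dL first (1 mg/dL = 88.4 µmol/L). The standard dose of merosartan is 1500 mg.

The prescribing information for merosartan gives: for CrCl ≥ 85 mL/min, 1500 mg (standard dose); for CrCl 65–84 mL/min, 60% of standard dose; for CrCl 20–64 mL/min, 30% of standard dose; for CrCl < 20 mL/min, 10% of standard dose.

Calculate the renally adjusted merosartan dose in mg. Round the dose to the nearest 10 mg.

450 mg

SCr = 256 / 88.4 = 2.896 mg/dL
CrCl = (140 − 79) × 105.7 / (72 × 2.896) = 6447.7 / 208.51 ≈ 30.9 mL/min
CrCl ≈ 31 mL/min → bracket 20–64 mL/min.
30% of 1500 mg = 450 mg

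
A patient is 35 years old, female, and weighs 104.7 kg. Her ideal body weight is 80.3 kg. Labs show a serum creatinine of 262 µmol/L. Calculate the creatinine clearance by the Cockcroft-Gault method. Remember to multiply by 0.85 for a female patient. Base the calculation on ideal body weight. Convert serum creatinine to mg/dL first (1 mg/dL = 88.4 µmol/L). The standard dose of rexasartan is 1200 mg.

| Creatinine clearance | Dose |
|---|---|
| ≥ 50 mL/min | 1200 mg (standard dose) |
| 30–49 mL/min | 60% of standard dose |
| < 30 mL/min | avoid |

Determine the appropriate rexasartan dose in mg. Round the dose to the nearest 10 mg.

720 mg

SCr = 262 / 88.4 = 2.964 mg/dL
CrCl = (140 − 35) × 80.3 / (72 × 2.964) × 0.85 = 8431.5 / 213.41 × 0.85 ≈ 33.6 mL/min
CrCl ≈ 34 mL/min → bracket 30–49 mL/min.
60% of 1200 mg = 720 mg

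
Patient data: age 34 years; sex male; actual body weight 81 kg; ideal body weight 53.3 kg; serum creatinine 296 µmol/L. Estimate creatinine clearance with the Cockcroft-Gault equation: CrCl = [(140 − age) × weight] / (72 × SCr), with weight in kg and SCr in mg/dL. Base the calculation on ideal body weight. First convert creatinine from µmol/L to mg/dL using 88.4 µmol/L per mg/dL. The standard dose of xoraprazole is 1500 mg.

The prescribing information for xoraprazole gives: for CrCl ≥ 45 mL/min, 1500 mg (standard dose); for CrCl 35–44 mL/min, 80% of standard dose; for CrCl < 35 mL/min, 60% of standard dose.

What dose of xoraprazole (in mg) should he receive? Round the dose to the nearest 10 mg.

SCr = 296 / 88.4 = 3.348 mg/dL
CrCl = (140 − 34) × 53.3 / (72 × 3.348) = 5649.8 / 241.06 ≈ 23.4 mL/min
CrCl ≈ 23 mL/min → bracket < 35 mL/min.
60% of 1500 mg = 900 mg

900 mg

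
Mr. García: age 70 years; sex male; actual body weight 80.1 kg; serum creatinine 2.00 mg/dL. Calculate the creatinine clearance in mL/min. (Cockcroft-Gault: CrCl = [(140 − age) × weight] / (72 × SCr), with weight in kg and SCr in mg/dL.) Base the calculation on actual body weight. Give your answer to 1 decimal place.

CrCl = (140 − 70) × 80.1 / (72 × 2) = 5607.0 / 144.00 ≈ 38.9 mL/min

38.9 mL/min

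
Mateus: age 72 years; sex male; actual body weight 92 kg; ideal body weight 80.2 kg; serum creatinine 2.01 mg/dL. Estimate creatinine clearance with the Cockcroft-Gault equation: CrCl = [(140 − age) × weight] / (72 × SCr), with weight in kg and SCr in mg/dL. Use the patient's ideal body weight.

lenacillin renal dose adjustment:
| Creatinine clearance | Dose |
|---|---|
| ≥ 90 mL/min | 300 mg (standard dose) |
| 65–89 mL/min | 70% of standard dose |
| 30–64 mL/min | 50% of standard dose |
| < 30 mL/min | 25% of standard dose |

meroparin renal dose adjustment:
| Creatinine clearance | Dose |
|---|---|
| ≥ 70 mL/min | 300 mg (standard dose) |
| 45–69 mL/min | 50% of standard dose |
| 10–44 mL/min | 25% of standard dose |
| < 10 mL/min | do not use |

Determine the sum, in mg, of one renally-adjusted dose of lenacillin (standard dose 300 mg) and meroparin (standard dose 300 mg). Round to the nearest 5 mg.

225 mg

CrCl = (140 − 72) × 80.2 / (72 × 2.01) = 5453.6 / 144.72 ≈ 37.7 mL/min
CrCl ≈ 38 mL/min.
lenacillin: 30–64 mL/min → 50% of 300 mg = 150 mg.
meroparin: 10–44 mL/min → 25% of 300 mg = 75 mg.
Total = 150 + 75 = 225 mg.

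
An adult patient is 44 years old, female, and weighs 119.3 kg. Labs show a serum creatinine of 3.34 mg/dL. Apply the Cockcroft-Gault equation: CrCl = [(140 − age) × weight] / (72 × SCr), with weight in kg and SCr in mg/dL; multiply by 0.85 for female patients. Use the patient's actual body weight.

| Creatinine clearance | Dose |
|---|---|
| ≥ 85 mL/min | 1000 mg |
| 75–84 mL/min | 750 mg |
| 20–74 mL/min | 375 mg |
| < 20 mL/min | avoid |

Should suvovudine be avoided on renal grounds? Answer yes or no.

no

CrCl = (140 − 44) × 119.3 / (72 × 3.34) × 0.85 = 11452.8 / 240.48 × 0.85 ≈ 40.5 mL/min
CrCl ≈ 40 mL/min, which is ≥ 20 mL/min.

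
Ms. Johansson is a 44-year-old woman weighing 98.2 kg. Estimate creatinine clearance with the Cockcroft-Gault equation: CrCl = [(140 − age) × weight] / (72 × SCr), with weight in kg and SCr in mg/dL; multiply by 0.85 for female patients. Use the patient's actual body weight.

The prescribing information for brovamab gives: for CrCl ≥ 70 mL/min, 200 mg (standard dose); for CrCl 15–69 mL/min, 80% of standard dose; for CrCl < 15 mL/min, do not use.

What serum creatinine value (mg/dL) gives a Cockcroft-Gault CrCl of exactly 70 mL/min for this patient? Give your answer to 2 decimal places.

Standard dose requires CrCl ≥ 70 mL/min.
Set (140 − 44) × 98.2 × 0.85 / (72 × SCr) = 70
SCr = (140 − 44) × 98.2 × 0.85 / (72 × 70) = 1.590 mg/dL

1.59 mg/dL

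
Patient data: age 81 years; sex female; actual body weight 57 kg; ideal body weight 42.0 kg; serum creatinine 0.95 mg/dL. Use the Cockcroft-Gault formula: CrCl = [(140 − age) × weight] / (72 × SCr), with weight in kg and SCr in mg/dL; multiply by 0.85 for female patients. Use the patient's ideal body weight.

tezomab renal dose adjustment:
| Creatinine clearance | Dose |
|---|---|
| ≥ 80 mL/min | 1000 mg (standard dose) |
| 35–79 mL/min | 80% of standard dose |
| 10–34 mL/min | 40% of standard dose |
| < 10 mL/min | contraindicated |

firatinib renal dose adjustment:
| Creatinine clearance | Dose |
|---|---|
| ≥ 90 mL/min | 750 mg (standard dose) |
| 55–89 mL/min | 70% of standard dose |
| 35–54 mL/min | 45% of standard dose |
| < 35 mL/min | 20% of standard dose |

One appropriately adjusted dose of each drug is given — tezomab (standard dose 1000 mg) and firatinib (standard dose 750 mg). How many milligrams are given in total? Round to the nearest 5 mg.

550 mg

CrCl = (140 − 81) × 42 / (72 × 0.95) × 0.85 = 2478.0 / 68.40 × 0.85 ≈ 30.8 mL/min
CrCl ≈ 31 mL/min.
tezomab: 10–34 mL/min → 40% of 1000 mg = 400 mg.
firatinib: < 35 mL/min → 20% of 750 mg = 150 mg.
Total = 400 + 150 = 550 mg.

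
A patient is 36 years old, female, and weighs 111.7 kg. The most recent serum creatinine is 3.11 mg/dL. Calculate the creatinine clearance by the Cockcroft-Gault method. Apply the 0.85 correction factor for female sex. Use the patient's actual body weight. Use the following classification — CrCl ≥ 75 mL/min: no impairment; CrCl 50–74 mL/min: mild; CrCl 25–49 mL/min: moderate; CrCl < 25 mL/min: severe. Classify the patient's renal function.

moderate

CrCl = (140 − 36) × 111.7 / (72 × 3.11) × 0.85 = 11616.8 / 223.92 × 0.85 ≈ 44.1 mL/min
44 mL/min falls in the 'moderate' range.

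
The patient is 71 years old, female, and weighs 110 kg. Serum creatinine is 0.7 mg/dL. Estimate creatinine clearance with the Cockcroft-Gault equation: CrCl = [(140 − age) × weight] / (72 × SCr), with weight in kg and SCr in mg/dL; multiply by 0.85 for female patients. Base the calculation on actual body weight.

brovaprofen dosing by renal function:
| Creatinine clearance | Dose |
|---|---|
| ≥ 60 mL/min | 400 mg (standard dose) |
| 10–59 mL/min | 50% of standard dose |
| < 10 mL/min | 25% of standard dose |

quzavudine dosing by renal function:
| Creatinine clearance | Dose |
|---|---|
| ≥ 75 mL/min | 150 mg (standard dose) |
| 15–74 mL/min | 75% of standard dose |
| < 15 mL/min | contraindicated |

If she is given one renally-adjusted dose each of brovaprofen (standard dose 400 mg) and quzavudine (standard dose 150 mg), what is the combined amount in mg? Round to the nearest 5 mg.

550 mg

CrCl = (140 − 71) × 110 / (72 × 0.7) × 0.85 = 7590.0 / 50.40 × 0.85 ≈ 128.0 mL/min
CrCl ≈ 128 mL/min.
brovaprofen: ≥ 60 mL/min → 100% of 400 mg = 400 mg.
quzavudine: ≥ 75 mL/min → 100% of 150 mg = 150 mg.
Total = 400 + 150 = 550 mg.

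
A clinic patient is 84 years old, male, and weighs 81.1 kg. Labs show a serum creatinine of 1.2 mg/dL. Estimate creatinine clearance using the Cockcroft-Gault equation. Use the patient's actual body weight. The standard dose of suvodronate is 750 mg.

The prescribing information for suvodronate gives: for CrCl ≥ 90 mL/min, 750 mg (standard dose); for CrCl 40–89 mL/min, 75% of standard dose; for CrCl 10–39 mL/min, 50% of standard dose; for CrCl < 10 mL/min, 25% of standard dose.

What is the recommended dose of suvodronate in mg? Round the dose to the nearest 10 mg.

CrCl = (140 − 84) × 81.1 / (72 × 1.2) = 4541.6 / 86.40 ≈ 52.6 mL/min
CrCl ≈ 53 mL/min → bracket 40–89 mL/min.
75% of 750 mg = 562.5 mg → 560 mg

560 mg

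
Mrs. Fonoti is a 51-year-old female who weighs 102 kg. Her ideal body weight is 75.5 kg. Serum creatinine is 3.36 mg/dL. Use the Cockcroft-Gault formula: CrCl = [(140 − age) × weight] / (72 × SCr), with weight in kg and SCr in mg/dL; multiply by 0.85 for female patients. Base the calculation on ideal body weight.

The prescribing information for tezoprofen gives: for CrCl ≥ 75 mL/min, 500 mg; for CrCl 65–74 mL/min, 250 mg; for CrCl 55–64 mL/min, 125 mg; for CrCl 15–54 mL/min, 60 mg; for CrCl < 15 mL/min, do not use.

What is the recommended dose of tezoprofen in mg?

CrCl = (140 − 51) × 75.5 / (72 × 3.36) × 0.85 = 6719.5 / 241.92 × 0.85 ≈ 23.6 mL/min
CrCl ≈ 24 mL/min → bracket 15–54 mL/min.
Dose for this bracket: 60 mg.

60 mg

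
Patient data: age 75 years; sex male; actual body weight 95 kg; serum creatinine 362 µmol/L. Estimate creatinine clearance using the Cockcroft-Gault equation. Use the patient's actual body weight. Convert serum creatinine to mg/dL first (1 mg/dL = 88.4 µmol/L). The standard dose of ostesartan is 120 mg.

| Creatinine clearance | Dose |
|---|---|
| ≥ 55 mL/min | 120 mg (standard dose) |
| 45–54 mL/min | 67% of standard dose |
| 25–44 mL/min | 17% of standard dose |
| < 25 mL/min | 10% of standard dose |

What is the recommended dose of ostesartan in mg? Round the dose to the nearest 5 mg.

10 mg

SCr = 362 / 88.4 = 4.095 mg/dL
CrCl = (140 − 75) × 95 / (72 × 4.095) = 6175.0 / 294.84 ≈ 20.9 mL/min
CrCl ≈ 21 mL/min → bracket < 25 mL/min.
10% of 120 mg = 12 mg → 10 mg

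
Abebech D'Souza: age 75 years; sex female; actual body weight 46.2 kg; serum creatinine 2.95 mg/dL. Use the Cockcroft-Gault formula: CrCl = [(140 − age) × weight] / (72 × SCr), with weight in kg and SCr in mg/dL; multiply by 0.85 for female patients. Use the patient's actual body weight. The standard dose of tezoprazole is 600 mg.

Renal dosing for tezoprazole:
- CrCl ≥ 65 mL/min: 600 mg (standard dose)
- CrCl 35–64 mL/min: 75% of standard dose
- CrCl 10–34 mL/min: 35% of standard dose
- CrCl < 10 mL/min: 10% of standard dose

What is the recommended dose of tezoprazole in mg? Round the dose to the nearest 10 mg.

CrCl = (140 − 75) × 46.2 / (72 × 2.95) × 0.85 = 3003.0 / 212.40 × 0.85 ≈ 12.0 mL/min
CrCl ≈ 12 mL/min → bracket 10–34 mL/min.
35% of 600 mg = 210 mg

210 mg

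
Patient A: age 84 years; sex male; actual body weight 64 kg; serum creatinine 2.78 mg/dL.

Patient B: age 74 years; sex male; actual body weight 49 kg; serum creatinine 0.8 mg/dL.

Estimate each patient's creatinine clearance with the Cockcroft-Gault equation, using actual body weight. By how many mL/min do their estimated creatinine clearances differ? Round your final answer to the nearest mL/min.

Patient A: CrCl = (140 − 84) × 64 / (72 × 2.78) = 3584.0 / 200.16 ≈ 17.9 mL/min
Patient B: CrCl = (140 − 74) × 49 / (72 × 0.8) = 3234.0 / 57.60 ≈ 56.1 mL/min
|17.9 − 56.1| = 38.2 mL/min

38 mL/min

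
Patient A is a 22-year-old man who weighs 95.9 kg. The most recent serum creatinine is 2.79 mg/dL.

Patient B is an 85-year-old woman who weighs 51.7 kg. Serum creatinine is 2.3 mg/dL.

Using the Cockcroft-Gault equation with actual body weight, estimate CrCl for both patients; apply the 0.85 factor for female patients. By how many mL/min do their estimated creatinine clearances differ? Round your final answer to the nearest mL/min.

Patient A: CrCl = (140 − 22) × 95.9 / (72 × 2.79) = 11316.2 / 200.88 ≈ 56.3 mL/min
Patient B: CrCl = (140 − 85) × 51.7 / (72 × 2.3) × 0.85 = 2843.5 / 165.60 × 0.85 ≈ 14.6 mL/min
|56.3 − 14.6| = 41.7 mL/min

42 mL/min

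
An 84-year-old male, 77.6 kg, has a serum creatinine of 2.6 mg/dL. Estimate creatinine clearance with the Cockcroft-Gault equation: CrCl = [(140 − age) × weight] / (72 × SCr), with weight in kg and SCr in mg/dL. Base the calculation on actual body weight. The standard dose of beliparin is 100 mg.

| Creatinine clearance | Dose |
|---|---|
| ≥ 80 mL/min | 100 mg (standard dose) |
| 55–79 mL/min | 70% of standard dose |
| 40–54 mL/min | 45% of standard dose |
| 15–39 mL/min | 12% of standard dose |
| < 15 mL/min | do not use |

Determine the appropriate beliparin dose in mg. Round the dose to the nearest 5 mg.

10 mg

CrCl = (140 − 84) × 77.6 / (72 × 2.6) = 4345.6 / 187.20 ≈ 23.2 mL/min
CrCl ≈ 23 mL/min → bracket 15–39 mL/min.
12% of 100 mg = 12 mg → 10 mg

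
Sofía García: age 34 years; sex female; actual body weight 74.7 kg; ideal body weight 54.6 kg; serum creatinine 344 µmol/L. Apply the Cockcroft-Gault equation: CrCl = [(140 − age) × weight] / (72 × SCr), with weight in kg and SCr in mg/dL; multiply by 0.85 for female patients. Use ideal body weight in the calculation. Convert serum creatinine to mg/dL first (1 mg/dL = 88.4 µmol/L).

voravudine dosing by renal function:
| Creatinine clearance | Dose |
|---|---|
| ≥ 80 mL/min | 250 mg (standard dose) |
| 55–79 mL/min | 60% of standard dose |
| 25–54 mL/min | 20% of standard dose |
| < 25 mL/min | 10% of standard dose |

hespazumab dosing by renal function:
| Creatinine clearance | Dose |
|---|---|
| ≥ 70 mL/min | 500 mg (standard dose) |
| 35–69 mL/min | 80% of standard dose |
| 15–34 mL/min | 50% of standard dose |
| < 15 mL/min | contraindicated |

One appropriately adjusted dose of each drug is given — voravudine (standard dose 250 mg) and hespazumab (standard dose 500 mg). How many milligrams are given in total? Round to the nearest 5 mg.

SCr = 344 / 88.4 = 3.891 mg/dL
CrCl = (140 − 34) × 54.6 / (72 × 3.891) × 0.85 = 5787.6 / 280.15 × 0.85 ≈ 17.6 mL/min
CrCl ≈ 18 mL/min.
voravudine: < 25 mL/min → 10% of 250 mg = 25 mg.
hespazumab: 15–34 mL/min → 50% of 500 mg = 250 mg.
Total = 25 + 250 = 275 mg.

275 mg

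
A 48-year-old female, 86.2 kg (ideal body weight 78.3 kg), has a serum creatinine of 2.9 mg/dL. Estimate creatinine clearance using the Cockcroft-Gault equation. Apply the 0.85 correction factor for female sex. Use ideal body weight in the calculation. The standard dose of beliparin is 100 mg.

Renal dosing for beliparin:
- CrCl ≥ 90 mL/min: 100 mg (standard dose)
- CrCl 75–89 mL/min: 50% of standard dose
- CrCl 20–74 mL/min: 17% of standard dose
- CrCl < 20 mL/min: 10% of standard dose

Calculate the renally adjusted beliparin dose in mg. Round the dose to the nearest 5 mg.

CrCl = (140 − 48) × 78.3 / (72 × 2.9) × 0.85 = 7203.6 / 208.80 × 0.85 ≈ 29.3 mL/min
CrCl ≈ 29 mL/min → bracket 20–74 mL/min.
17% of 100 mg = 17 mg → 15 mg

15 mg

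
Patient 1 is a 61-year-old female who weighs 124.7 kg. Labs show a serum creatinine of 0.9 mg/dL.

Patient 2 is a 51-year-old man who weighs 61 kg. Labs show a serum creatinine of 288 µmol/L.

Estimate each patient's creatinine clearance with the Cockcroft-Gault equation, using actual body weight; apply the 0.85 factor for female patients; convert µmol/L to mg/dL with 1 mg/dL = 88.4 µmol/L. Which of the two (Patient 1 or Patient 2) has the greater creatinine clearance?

Patient 1: CrCl = (140 − 61) × 124.7 / (72 × 0.9) × 0.85 = 9851.3 / 64.80 × 0.85 ≈ 129.2 mL/min
Patient 2: SCr = 288 / 88.4 = 3.258 mg/dL
Patient 2: CrCl = (140 − 51) × 61 / (72 × 3.258) = 5429.0 / 234.58 ≈ 23.1 mL/min
129.2 vs 23.1 mL/min → Patient 1 is higher.

Patient 1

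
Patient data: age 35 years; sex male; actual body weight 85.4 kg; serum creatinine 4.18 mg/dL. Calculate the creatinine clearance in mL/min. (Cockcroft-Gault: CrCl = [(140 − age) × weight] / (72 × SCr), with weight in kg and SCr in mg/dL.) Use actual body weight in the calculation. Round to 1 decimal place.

29.8 mL/min

CrCl = (140 − 35) × 85.4 / (72 × 4.18) = 8967.0 / 300.96 ≈ 29.8 mL/min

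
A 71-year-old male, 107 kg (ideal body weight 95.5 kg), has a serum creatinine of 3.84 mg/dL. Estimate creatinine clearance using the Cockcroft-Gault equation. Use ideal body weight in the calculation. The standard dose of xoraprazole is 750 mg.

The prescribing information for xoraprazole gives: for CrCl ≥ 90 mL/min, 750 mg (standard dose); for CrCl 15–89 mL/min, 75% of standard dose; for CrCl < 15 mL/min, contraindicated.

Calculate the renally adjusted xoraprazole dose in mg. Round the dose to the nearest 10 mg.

560 mg

CrCl = (140 − 71) × 95.5 / (72 × 3.84) = 6589.5 / 276.48 ≈ 23.8 mL/min
CrCl ≈ 24 mL/min → bracket 15–89 mL/min.
75% of 750 mg = 562.5 mg → 560 mg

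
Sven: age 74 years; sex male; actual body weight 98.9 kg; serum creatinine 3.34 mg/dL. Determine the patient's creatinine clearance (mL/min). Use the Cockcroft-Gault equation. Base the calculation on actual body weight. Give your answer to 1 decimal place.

27.1 mL/min

CrCl = (140 − 74) × 98.9 / (72 × 3.34) = 6527.4 / 240.48 ≈ 27.1 mL/min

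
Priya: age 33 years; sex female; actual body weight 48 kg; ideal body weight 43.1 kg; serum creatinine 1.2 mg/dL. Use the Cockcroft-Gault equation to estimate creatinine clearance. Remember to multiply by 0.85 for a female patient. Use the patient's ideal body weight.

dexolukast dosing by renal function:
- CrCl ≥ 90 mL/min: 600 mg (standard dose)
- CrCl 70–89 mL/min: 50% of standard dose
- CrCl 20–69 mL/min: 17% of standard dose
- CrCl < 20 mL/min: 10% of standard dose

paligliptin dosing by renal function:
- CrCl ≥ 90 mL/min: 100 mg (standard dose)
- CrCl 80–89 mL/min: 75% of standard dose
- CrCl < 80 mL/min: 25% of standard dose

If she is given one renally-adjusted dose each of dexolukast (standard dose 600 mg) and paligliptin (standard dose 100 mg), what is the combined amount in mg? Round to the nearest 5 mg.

125 mg

CrCl = (140 − 33) × 43.1 / (72 × 1.2) × 0.85 = 4611.7 / 86.40 × 0.85 ≈ 45.4 mL/min
CrCl ≈ 45 mL/min.
dexolukast: 20–69 mL/min → 17% of 600 mg = 102 mg.
paligliptin: < 80 mL/min → 25% of 100 mg = 25 mg.
Total = 102 + 25 = 127 mg.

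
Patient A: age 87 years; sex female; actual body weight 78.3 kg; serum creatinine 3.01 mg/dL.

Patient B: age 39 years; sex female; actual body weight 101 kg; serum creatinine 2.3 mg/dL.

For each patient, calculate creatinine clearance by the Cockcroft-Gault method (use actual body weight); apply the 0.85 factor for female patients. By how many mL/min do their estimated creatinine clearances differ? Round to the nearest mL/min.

Patient A: CrCl = (140 − 87) × 78.3 / (72 × 3.01) × 0.85 = 4149.9 / 216.72 × 0.85 ≈ 16.3 mL/min
Patient B: CrCl = (140 − 39) × 101 / (72 × 2.3) × 0.85 = 10201.0 / 165.60 × 0.85 ≈ 52.4 mL/min
|16.3 − 52.4| = 36.1 mL/min

36 mL/min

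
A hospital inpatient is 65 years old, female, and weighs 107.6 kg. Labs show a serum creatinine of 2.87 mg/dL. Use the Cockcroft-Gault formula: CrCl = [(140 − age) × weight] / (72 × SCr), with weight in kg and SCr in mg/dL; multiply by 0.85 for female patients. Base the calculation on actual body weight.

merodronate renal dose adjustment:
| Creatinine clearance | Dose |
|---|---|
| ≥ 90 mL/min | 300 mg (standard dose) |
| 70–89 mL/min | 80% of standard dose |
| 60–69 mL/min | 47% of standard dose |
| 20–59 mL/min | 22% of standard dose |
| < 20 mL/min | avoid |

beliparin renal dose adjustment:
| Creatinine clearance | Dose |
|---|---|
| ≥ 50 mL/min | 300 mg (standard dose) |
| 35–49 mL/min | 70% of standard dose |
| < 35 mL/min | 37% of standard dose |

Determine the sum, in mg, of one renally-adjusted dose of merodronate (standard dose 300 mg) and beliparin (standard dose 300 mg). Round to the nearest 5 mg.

175 mg

CrCl = (140 − 65) × 107.6 / (72 × 2.87) × 0.85 = 8070.0 / 206.64 × 0.85 ≈ 33.2 mL/min
CrCl ≈ 33 mL/min.
merodronate: 20–59 mL/min → 22% of 300 mg = 66 mg.
beliparin: < 35 mL/min → 37% of 300 mg = 111 mg.
Total = 66 + 111 = 177 mg.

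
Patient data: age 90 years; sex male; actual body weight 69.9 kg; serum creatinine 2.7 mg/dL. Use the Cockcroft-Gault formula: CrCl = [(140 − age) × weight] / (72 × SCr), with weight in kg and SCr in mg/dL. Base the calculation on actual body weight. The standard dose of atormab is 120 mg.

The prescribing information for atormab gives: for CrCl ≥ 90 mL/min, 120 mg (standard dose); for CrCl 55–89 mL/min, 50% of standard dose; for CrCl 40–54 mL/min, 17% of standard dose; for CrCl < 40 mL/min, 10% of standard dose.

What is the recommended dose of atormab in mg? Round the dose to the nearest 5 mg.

CrCl = (140 − 90) × 69.9 / (72 × 2.7) = 3495.0 / 194.40 ≈ 18.0 mL/min
CrCl ≈ 18 mL/min → bracket < 40 mL/min.
10% of 120 mg = 12 mg → 10 mg

10 mg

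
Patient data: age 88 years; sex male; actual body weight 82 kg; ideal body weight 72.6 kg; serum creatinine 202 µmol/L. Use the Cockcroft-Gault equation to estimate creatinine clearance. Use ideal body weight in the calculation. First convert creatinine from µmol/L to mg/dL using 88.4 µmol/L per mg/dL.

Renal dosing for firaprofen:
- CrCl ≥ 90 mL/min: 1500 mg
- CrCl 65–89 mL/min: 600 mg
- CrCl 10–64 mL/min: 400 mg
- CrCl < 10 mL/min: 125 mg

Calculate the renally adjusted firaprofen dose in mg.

400 mg

SCr = 202 / 88.4 = 2.285 mg/dL
CrCl = (140 − 88) × 72.6 / (72 × 2.285) = 3775.2 / 164.52 ≈ 22.9 mL/min
CrCl ≈ 23 mL/min → bracket 10–64 mL/min.
Dose for this bracket: 400 mg.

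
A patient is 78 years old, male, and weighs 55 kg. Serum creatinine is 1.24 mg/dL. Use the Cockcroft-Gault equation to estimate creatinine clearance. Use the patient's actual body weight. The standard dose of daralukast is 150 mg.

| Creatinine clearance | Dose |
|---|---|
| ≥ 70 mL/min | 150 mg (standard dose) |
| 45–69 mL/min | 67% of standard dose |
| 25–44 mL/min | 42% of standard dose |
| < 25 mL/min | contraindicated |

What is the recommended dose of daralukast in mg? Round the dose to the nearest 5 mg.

65 mg

CrCl = (140 − 78) × 55 / (72 × 1.24) = 3410.0 / 89.28 ≈ 38.2 mL/min
CrCl ≈ 38 mL/min → bracket 25–44 mL/min.
42% of 150 mg = 63 mg → 65 mg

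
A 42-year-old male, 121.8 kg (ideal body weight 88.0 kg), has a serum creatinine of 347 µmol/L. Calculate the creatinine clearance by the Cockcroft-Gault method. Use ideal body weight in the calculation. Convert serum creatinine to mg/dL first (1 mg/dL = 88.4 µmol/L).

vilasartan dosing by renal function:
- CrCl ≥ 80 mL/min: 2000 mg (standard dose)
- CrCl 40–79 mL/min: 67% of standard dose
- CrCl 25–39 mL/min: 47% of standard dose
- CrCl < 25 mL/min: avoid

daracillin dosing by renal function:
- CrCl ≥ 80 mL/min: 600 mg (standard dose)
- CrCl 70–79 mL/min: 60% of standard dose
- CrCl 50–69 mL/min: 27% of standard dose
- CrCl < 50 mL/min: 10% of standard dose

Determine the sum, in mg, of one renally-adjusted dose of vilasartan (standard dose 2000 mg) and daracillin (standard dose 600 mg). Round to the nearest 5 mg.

SCr = 347 / 88.4 = 3.925 mg/dL
CrCl = (140 − 42) × 88 / (72 × 3.925) = 8624.0 / 282.60 ≈ 30.5 mL/min
CrCl ≈ 31 mL/min.
vilasartan: 25–39 mL/min → 47% of 2000 mg = 940 mg.
daracillin: < 50 mL/min → 10% of 600 mg = 60 mg.
Total = 940 + 60 = 1000 mg.

1000 mg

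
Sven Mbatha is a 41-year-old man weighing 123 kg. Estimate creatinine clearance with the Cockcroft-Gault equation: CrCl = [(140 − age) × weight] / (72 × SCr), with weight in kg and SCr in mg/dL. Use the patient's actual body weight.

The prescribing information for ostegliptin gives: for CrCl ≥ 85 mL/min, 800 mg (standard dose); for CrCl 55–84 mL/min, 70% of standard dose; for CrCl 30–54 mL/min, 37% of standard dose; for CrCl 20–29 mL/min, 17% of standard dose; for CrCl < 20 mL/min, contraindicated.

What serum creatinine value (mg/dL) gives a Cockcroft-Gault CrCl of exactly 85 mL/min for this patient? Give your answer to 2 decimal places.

1.99 mg/dL

Standard dose requires CrCl ≥ 85 mL/min.
Set (140 − 41) × 123 / (72 × SCr) = 85
SCr = (140 − 41) × 123 / (72 × 85) = 1.990 mg/dL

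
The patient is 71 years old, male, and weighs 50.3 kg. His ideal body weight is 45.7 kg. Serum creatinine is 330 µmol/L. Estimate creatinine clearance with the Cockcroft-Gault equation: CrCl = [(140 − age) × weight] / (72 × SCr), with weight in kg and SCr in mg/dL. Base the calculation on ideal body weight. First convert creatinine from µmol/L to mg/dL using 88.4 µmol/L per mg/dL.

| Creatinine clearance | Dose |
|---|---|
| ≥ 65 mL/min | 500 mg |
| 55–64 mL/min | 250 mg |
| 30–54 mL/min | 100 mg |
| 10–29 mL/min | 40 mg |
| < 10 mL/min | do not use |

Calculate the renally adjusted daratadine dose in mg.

40 mg

SCr = 330 / 88.4 = 3.733 mg/dL
CrCl = (140 − 71) × 45.7 / (72 × 3.733) = 3153.3 / 268.78 ≈ 11.7 mL/min
CrCl ≈ 12 mL/min → bracket 10–29 mL/min.
Dose for this bracket: 40 mg.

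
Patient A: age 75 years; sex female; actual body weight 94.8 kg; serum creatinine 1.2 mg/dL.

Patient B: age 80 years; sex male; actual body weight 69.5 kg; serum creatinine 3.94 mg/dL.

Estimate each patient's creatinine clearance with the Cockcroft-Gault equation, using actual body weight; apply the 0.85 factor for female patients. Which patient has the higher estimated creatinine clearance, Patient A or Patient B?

Patient A

Patient A: CrCl = (140 − 75) × 94.8 / (72 × 1.2) × 0.85 = 6162.0 / 86.40 × 0.85 ≈ 60.6 mL/min
Patient B: CrCl = (140 − 80) × 69.5 / (72 × 3.94) = 4170.0 / 283.68 ≈ 14.7 mL/min
60.6 vs 14.7 mL/min → Patient A is higher.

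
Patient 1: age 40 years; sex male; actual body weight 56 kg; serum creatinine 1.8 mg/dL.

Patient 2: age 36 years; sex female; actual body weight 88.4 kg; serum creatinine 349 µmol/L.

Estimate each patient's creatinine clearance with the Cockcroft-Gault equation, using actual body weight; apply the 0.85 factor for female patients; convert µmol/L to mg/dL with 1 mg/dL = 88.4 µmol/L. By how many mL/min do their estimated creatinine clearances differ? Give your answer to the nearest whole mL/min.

Patient 1: CrCl = (140 − 40) × 56 / (72 × 1.8) = 5600.0 / 129.60 ≈ 43.2 mL/min
Patient 2: SCr = 349 / 88.4 = 3.948 mg/dL
Patient 2: CrCl = (140 − 36) × 88.4 / (72 × 3.948) × 0.85 = 9193.6 / 284.26 × 0.85 ≈ 27.5 mL/min
|43.2 − 27.5| = 15.7 mL/min

16 mL/min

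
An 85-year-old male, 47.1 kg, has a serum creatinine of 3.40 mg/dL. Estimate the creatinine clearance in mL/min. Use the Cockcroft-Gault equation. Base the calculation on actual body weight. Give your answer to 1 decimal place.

CrCl = (140 − 85) × 47.1 / (72 × 3.4) = 2590.5 / 244.80 ≈ 10.6 mL/min

10.6 mL/min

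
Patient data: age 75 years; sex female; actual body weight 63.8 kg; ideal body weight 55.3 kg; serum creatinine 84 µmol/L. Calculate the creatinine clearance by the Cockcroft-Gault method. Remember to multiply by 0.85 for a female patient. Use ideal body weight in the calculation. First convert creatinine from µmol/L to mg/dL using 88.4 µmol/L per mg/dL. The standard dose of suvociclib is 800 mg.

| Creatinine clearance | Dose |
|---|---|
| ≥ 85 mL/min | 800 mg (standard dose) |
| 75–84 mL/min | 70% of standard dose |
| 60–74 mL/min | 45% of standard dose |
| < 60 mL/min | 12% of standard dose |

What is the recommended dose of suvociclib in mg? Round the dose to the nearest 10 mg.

100 mg

SCr = 84 / 88.4 = 0.95 mg/dL
CrCl = (140 − 75) × 55.3 / (72 × 0.95) × 0.85 = 3594.5 / 68.40 × 0.85 ≈ 44.7 mL/min
CrCl ≈ 45 mL/min → bracket < 60 mL/min.
12% of 800 mg = 96 mg → 100 mg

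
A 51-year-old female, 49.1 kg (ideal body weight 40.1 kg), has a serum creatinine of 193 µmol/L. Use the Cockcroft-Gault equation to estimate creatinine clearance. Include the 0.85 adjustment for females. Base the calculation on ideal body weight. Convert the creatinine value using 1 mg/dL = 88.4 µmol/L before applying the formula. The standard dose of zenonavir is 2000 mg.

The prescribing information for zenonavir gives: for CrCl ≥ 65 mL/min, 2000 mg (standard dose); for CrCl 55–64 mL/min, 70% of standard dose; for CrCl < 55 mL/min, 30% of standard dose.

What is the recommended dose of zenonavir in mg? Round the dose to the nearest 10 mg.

SCr = 193 / 88.4 = 2.183 mg/dL
CrCl = (140 − 51) × 40.1 / (72 × 2.183) × 0.85 = 3568.9 / 157.18 × 0.85 ≈ 19.3 mL/min
CrCl ≈ 19 mL/min → bracket < 55 mL/min.
30% of 2000 mg = 600 mg

600 mg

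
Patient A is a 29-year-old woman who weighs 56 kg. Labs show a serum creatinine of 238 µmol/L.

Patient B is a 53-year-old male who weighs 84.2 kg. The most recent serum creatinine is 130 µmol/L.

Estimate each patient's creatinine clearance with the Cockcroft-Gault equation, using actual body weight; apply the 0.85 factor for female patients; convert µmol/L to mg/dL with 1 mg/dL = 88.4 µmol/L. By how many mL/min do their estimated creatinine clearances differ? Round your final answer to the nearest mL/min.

42 mL/min

Patient A: SCr = 238 / 88.4 = 2.692 mg/dL
Patient A: CrCl = (140 − 29) × 56 / (72 × 2.692) × 0.85 = 6216.0 / 193.82 × 0.85 ≈ 27.3 mL/min
Patient B: SCr = 130 / 88.4 = 1.471 mg/dL
Patient B: CrCl = (140 − 53) × 84.2 / (72 × 1.471) = 7325.4 / 105.91 ≈ 69.2 mL/min
|27.3 − 69.2| = 41.9 mL/min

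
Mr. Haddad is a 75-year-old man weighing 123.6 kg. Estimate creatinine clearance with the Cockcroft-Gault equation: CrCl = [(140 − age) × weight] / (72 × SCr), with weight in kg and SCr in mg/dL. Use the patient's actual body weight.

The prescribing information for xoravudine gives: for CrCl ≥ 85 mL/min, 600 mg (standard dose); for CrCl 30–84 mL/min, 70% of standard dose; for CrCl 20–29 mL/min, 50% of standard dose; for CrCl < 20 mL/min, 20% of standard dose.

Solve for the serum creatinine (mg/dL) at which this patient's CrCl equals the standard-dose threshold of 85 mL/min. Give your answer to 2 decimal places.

Standard dose requires CrCl ≥ 85 mL/min.
Set (140 − 75) × 123.6 / (72 × SCr) = 85
SCr = (140 − 75) × 123.6 / (72 × 85) = 1.313 mg/dL

1.31 mg/dL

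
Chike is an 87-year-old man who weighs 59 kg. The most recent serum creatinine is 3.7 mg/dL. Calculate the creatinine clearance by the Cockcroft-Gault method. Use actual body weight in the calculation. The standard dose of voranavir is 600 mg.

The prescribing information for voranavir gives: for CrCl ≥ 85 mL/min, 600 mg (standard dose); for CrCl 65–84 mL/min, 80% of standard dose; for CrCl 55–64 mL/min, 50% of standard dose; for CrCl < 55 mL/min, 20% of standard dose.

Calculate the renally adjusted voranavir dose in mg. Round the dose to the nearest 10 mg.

CrCl = (140 − 87) × 59 / (72 × 3.7) = 3127.0 / 266.40 ≈ 11.7 mL/min
CrCl ≈ 12 mL/min → bracket < 55 mL/min.
20% of 600 mg = 120 mg

120 mg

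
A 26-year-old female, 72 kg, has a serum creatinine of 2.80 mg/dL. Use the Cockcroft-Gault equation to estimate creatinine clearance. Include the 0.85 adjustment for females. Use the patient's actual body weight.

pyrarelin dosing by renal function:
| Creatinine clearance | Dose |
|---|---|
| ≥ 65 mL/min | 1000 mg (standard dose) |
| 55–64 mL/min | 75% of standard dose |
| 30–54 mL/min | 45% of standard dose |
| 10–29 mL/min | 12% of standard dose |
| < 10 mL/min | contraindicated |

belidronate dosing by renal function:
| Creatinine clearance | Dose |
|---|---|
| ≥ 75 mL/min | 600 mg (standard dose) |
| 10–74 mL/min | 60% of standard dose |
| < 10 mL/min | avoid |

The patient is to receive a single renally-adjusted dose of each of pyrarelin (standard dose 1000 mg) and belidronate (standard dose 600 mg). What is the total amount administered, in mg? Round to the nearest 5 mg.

810 mg

CrCl = (140 − 26) × 72 / (72 × 2.8) × 0.85 = 8208.0 / 201.60 × 0.85 ≈ 34.6 mL/min
CrCl ≈ 35 mL/min.
pyrarelin: 30–54 mL/min → 45% of 1000 mg = 450 mg.
belidronate: 10–74 mL/min → 60% of 600 mg = 360 mg.
Total = 450 + 360 = 810 mg.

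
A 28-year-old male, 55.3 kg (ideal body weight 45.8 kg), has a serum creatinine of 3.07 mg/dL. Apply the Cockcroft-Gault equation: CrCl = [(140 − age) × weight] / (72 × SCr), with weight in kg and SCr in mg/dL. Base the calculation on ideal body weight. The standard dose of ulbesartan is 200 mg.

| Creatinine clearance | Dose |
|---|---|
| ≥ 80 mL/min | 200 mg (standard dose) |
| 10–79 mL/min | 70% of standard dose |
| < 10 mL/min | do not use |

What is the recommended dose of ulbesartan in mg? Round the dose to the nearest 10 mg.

140 mg

CrCl = (140 − 28) × 45.8 / (72 × 3.07) = 5129.6 / 221.04 ≈ 23.2 mL/min
CrCl ≈ 23 mL/min → bracket 10–79 mL/min.
70% of 200 mg = 140 mg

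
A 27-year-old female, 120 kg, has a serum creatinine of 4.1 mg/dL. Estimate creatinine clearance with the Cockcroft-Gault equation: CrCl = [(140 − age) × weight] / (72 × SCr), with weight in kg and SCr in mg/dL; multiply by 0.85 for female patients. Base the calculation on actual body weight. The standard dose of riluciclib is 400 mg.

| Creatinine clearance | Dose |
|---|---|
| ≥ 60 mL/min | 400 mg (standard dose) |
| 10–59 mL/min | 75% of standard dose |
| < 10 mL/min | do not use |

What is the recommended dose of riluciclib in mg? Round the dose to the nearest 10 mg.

CrCl = (140 − 27) × 120 / (72 × 4.1) × 0.85 = 13560.0 / 295.20 × 0.85 ≈ 39.0 mL/min
CrCl ≈ 39 mL/min → bracket 10–59 mL/min.
75% of 400 mg = 300 mg

300 mg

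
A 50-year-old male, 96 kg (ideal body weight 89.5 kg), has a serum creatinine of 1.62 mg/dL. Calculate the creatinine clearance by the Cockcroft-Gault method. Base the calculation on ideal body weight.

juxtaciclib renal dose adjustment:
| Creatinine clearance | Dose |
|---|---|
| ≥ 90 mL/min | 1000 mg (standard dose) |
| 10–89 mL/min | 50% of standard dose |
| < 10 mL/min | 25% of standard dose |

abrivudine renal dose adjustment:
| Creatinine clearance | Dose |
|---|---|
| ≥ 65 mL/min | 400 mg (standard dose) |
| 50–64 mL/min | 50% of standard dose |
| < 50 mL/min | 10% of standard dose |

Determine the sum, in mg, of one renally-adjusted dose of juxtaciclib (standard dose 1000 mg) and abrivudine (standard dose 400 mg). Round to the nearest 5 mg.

900 mg

CrCl = (140 − 50) × 89.5 / (72 × 1.62) = 8055.0 / 116.64 ≈ 69.1 mL/min
CrCl ≈ 69 mL/min.
juxtaciclib: 10–89 mL/min → 50% of 1000 mg = 500 mg.
abrivudine: ≥ 65 mL/min → 100% of 400 mg = 400 mg.
Total = 500 + 400 = 900 mg.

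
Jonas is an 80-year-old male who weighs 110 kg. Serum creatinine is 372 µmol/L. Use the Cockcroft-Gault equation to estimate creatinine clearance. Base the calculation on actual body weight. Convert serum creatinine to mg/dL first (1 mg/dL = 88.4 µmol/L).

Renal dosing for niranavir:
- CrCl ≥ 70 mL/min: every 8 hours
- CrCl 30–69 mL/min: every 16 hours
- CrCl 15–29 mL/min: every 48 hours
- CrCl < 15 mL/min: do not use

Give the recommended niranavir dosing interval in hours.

SCr = 372 / 88.4 = 4.208 mg/dL
CrCl = (140 − 80) × 110 / (72 × 4.208) = 6600.0 / 302.98 ≈ 21.8 mL/min
CrCl ≈ 22 mL/min → bracket 15–29 mL/min → every 48 hours.

every 48 hours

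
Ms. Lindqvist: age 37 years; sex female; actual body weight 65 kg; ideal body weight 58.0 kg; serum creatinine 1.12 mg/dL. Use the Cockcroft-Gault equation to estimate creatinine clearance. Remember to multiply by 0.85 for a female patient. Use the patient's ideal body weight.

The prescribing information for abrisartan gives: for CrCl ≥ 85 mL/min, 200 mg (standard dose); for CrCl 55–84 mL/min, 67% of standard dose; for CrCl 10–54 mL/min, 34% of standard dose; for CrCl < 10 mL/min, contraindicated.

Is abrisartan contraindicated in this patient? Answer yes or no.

no

CrCl = (140 − 37) × 58 / (72 × 1.12) × 0.85 = 5974.0 / 80.64 × 0.85 ≈ 63.0 mL/min
CrCl ≈ 63 mL/min, which is ≥ 10 mL/min.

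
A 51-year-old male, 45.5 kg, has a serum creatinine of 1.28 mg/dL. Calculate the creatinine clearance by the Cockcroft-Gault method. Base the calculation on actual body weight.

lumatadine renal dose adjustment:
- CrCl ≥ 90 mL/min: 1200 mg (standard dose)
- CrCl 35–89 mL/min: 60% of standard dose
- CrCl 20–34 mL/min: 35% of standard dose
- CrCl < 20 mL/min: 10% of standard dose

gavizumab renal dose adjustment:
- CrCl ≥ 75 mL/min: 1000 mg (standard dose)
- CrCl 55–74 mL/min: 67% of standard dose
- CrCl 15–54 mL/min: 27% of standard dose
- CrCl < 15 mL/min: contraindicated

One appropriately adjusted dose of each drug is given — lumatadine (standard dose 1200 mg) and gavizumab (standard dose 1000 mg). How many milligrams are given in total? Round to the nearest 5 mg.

CrCl = (140 − 51) × 45.5 / (72 × 1.28) = 4049.5 / 92.16 ≈ 43.9 mL/min
CrCl ≈ 44 mL/min.
lumatadine: 35–89 mL/min → 60% of 1200 mg = 720 mg.
gavizumab: 15–54 mL/min → 27% of 1000 mg = 270 mg.
Total = 720 + 270 = 990 mg.

990 mg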